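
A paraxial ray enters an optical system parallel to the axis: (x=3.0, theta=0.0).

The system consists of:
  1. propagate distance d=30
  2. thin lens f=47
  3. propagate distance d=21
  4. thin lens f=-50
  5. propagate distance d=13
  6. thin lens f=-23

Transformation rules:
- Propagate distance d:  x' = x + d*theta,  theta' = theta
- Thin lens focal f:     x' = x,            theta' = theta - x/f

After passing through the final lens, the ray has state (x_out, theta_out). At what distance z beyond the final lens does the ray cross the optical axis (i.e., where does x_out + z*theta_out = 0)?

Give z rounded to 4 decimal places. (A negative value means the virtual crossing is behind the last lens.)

Initial: x=3.0000 theta=0.0000
After 1 (propagate distance d=30): x=3.0000 theta=0.0000
After 2 (thin lens f=47): x=3.0000 theta=-3/47 (≈-0.0638)
After 3 (propagate distance d=21): x=78/47 (≈1.6596) theta=-3/47 (≈-0.0638)
After 4 (thin lens f=-50): x=78/47 (≈1.6596) theta=-36/1175 (≈-0.0306)
After 5 (propagate distance d=13): x=1482/1175 (≈1.2613) theta=-36/1175 (≈-0.0306)
After 6 (thin lens f=-23): x=1482/1175 (≈1.2613) theta=654/27025 (≈0.0242)
z_focus = -x_out/theta_out = -(1482/1175)/(654/27025) = -5681/109 ≈ -52.1193
Rounded to 4 decimal places: z = -52.1193

Answer: -52.1193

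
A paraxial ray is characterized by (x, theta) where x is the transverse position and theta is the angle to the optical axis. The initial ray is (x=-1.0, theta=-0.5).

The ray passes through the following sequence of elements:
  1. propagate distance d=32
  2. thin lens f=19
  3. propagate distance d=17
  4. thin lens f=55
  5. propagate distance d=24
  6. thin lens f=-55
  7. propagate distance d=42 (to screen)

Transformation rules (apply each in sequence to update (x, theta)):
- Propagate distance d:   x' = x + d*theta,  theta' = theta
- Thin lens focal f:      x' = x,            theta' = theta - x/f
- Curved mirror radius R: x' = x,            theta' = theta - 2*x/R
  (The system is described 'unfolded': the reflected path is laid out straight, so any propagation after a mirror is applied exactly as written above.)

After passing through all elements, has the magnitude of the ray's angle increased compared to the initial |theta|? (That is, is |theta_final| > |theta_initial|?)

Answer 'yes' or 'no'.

Initial: x=-1.0000 theta=-0.5000
After 1 (propagate distance d=32): x=-17.0000 theta=-0.5000
After 2 (thin lens f=19): x=-17.0000 theta=15/38 (≈0.3947)
After 3 (propagate distance d=17): x=-391/38 (≈-10.2895) theta=15/38 (≈0.3947)
After 4 (thin lens f=55): x=-391/38 (≈-10.2895) theta=32/55 (≈0.5818)
After 5 (propagate distance d=24): x=7679/2090 (≈3.6742) theta=32/55 (≈0.5818)
After 6 (thin lens f=-55): x=7679/2090 (≈3.6742) theta=74559/114950 (≈0.6486)
After 7 (propagate distance d=42 (to screen)): x=3553823/114950 (≈30.9163) theta=74559/114950 (≈0.6486)
|theta_initial|=0.5000 |theta_final|=74559/114950 (≈0.6486) -> increased

Answer: yes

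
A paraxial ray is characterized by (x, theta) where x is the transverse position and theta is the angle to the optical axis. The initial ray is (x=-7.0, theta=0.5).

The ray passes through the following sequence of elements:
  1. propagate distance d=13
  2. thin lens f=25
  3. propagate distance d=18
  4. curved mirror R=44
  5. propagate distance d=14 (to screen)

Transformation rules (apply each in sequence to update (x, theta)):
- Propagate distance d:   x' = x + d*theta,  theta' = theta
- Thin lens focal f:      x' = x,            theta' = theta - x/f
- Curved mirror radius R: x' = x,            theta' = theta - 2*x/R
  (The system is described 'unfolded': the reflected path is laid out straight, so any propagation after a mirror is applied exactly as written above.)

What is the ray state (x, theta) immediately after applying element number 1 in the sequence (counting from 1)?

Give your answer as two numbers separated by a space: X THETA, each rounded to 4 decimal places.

Answer: -0.5000 0.5000

Derivation:
Initial: x=-7.0000 theta=0.5000
After 1 (propagate distance d=13): x=-0.5000 theta=0.5000
Rounded to 4 decimal places: x = -0.5000, theta = 0.5000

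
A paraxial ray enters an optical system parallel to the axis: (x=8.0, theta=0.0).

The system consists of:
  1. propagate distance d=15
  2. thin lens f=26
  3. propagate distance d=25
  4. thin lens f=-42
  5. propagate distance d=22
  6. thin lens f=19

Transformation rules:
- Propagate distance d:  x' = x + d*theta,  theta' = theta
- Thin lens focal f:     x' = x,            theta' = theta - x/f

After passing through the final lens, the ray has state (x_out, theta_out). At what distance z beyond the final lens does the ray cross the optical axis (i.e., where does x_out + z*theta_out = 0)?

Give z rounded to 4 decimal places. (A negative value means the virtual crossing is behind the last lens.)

Initial: x=8.0000 theta=0.0000
After 1 (propagate distance d=15): x=8.0000 theta=0.0000
After 2 (thin lens f=26): x=8.0000 theta=-4/13 (≈-0.3077)
After 3 (propagate distance d=25): x=4/13 (≈0.3077) theta=-4/13 (≈-0.3077)
After 4 (thin lens f=-42): x=4/13 (≈0.3077) theta=-82/273 (≈-0.3004)
After 5 (propagate distance d=22): x=-1720/273 (≈-6.3004) theta=-82/273 (≈-0.3004)
After 6 (thin lens f=19): x=-1720/273 (≈-6.3004) theta=54/1729 (≈0.0312)
z_focus = -x_out/theta_out = -(-1720/273)/(54/1729) = 16340/81 ≈ 201.7284
Rounded to 4 decimal places: z = 201.7284

Answer: 201.7284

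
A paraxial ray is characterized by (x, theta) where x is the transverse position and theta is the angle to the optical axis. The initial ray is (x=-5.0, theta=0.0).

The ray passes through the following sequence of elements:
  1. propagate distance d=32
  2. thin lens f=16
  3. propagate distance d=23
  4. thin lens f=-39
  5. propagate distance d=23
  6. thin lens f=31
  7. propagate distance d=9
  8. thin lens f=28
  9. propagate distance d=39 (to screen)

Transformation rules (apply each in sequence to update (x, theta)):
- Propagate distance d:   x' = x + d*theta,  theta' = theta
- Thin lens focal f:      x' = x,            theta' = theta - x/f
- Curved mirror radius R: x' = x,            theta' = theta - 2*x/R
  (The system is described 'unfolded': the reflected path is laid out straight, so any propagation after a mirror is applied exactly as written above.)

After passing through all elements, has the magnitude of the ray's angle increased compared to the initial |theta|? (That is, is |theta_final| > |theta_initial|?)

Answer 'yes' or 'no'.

Answer: yes

Derivation:
Initial: x=-5.0000 theta=0.0000
After 1 (propagate distance d=32): x=-5.0000 theta=0.0000
After 2 (thin lens f=16): x=-5.0000 theta=0.3125
After 3 (propagate distance d=23): x=2.1875 theta=0.3125
After 4 (thin lens f=-39): x=2.1875 theta=115/312 (≈0.3686)
After 5 (propagate distance d=23): x=6655/624 (≈10.6651) theta=115/312 (≈0.3686)
After 6 (thin lens f=31): x=6655/624 (≈10.6651) theta=475/19344 (≈0.0246)
After 7 (propagate distance d=9): x=52645/4836 (≈10.8861) theta=475/19344 (≈0.0246)
After 8 (thin lens f=28): x=52645/4836 (≈10.8861) theta=-2055/5642 (≈-0.3642)
After 9 (propagate distance d=39 (to screen)): x=-112355/33852 (≈-3.3190) theta=-2055/5642 (≈-0.3642)
|theta_initial|=0.0000 |theta_final|=2055/5642 (≈0.3642) -> increased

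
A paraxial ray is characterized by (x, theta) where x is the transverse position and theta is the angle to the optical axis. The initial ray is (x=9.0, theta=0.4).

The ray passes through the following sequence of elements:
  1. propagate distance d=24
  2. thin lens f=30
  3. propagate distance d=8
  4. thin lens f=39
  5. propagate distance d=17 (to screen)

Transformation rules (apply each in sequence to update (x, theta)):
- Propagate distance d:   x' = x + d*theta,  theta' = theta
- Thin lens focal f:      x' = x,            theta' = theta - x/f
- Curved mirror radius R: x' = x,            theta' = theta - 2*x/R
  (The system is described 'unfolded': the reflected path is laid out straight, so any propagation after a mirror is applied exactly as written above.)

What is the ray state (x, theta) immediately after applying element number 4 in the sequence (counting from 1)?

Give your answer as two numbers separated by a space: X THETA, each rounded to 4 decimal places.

Initial: x=9.0000 theta=0.4000
After 1 (propagate distance d=24): x=18.6000 theta=0.4000
After 2 (thin lens f=30): x=18.6000 theta=-0.2200
After 3 (propagate distance d=8): x=16.8400 theta=-0.2200
After 4 (thin lens f=39): x=16.8400 theta=-1271/1950 (≈-0.6518)
Rounded to 4 decimal places: x = 16.8400, theta = -0.6518

Answer: 16.8400 -0.6518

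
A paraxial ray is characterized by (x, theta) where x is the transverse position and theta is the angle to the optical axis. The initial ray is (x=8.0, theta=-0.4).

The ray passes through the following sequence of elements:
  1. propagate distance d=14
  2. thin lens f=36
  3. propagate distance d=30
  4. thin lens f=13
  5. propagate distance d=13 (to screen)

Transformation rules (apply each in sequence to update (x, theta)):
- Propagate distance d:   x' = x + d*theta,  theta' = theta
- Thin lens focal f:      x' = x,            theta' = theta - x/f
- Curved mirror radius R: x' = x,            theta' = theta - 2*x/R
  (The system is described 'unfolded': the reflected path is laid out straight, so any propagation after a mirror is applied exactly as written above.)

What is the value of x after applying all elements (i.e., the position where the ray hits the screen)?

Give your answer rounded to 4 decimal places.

Initial: x=8.0000 theta=-0.4000
After 1 (propagate distance d=14): x=2.4000 theta=-0.4000
After 2 (thin lens f=36): x=2.4000 theta=-7/15 (≈-0.4667)
After 3 (propagate distance d=30): x=-11.6000 theta=-7/15 (≈-0.4667)
After 4 (thin lens f=13): x=-11.6000 theta=83/195 (≈0.4256)
After 5 (propagate distance d=13 (to screen)): x=-91/15 (≈-6.0667) theta=83/195 (≈0.4256)
Rounded to 4 decimal places: x = -6.0667

Answer: -6.0667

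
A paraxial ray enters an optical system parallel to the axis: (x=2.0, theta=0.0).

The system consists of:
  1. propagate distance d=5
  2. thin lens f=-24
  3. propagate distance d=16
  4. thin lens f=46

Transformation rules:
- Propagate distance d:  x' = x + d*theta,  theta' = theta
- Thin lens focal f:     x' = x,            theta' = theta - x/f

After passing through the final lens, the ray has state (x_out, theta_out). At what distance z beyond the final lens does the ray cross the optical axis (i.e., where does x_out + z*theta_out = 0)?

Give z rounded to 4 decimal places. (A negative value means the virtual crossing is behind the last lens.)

Answer: -306.6667

Derivation:
Initial: x=2.0000 theta=0.0000
After 1 (propagate distance d=5): x=2.0000 theta=0.0000
After 2 (thin lens f=-24): x=2.0000 theta=1/12 (≈0.0833)
After 3 (propagate distance d=16): x=10/3 (≈3.3333) theta=1/12 (≈0.0833)
After 4 (thin lens f=46): x=10/3 (≈3.3333) theta=1/92 (≈0.0109)
z_focus = -x_out/theta_out = -(10/3)/(1/92) = -920/3 ≈ -306.6667
Rounded to 4 decimal places: z = -306.6667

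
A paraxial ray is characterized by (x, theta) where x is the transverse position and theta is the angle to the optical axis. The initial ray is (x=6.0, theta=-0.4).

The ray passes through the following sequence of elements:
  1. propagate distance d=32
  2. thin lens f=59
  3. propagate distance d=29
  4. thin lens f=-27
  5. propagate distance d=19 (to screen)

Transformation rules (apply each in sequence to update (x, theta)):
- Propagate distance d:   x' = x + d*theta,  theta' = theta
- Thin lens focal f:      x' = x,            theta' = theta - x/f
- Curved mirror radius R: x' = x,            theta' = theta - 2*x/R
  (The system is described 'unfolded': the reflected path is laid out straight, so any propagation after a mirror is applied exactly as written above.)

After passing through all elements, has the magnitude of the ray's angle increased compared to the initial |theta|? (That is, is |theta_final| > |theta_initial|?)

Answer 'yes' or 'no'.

Initial: x=6.0000 theta=-0.4000
After 1 (propagate distance d=32): x=-6.8000 theta=-0.4000
After 2 (thin lens f=59): x=-6.8000 theta=-84/295 (≈-0.2847)
After 3 (propagate distance d=29): x=-4442/295 (≈-15.0576) theta=-84/295 (≈-0.2847)
After 4 (thin lens f=-27): x=-4442/295 (≈-15.0576) theta=-1342/1593 (≈-0.8424)
After 5 (propagate distance d=19 (to screen)): x=-247424/7965 (≈-31.0639) theta=-1342/1593 (≈-0.8424)
|theta_initial|=0.4000 |theta_final|=1342/1593 (≈0.8424) -> increased

Answer: yes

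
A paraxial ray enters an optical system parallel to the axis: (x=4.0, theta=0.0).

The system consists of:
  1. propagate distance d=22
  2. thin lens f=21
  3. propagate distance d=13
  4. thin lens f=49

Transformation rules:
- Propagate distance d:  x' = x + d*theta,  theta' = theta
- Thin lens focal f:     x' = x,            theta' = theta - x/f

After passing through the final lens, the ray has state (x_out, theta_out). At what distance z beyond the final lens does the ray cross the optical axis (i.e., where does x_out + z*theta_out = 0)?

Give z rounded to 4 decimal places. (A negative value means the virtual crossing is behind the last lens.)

Answer: 6.8772

Derivation:
Initial: x=4.0000 theta=0.0000
After 1 (propagate distance d=22): x=4.0000 theta=0.0000
After 2 (thin lens f=21): x=4.0000 theta=-4/21 (≈-0.1905)
After 3 (propagate distance d=13): x=32/21 (≈1.5238) theta=-4/21 (≈-0.1905)
After 4 (thin lens f=49): x=32/21 (≈1.5238) theta=-76/343 (≈-0.2216)
z_focus = -x_out/theta_out = -(32/21)/(-76/343) = 392/57 ≈ 6.8772
Rounded to 4 decimal places: z = 6.8772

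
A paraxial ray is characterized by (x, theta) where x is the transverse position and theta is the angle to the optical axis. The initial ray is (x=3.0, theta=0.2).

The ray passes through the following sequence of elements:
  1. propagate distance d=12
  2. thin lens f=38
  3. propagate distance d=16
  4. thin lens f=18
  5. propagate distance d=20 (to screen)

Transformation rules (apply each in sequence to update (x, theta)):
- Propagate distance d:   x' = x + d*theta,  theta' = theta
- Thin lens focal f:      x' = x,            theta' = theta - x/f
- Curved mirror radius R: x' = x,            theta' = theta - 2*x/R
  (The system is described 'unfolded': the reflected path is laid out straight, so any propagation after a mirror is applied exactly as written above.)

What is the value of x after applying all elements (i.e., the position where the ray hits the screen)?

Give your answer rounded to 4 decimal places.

Answer: 0.4550

Derivation:
Initial: x=3.0000 theta=0.2000
After 1 (propagate distance d=12): x=5.4000 theta=0.2000
After 2 (thin lens f=38): x=5.4000 theta=11/190 (≈0.0579)
After 3 (propagate distance d=16): x=601/95 (≈6.3263) theta=11/190 (≈0.0579)
After 4 (thin lens f=18): x=601/95 (≈6.3263) theta=-251/855 (≈-0.2936)
After 5 (propagate distance d=20 (to screen)): x=389/855 (≈0.4550) theta=-251/855 (≈-0.2936)
Rounded to 4 decimal places: x = 0.4550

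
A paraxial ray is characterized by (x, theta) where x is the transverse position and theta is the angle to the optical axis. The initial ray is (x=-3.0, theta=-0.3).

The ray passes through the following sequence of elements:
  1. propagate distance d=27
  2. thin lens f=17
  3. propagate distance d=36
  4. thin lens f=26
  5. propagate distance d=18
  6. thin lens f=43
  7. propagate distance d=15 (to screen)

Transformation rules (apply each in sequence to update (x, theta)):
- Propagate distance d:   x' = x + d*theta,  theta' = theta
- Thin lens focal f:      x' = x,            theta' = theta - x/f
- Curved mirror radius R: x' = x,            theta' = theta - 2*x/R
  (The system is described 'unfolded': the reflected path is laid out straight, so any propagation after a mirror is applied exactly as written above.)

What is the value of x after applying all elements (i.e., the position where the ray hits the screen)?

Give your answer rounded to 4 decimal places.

Answer: 8.8262

Derivation:
Initial: x=-3.0000 theta=-0.3000
After 1 (propagate distance d=27): x=-11.1000 theta=-0.3000
After 2 (thin lens f=17): x=-11.1000 theta=6/17 (≈0.3529)
After 3 (propagate distance d=36): x=273/170 (≈1.6059) theta=6/17 (≈0.3529)
After 4 (thin lens f=26): x=273/170 (≈1.6059) theta=99/340 (≈0.2912)
After 5 (propagate distance d=18): x=582/85 (≈6.8471) theta=99/340 (≈0.2912)
After 6 (thin lens f=43): x=582/85 (≈6.8471) theta=1929/14620 (≈0.1319)
After 7 (propagate distance d=15 (to screen)): x=129039/14620 (≈8.8262) theta=1929/14620 (≈0.1319)
Rounded to 4 decimal places: x = 8.8262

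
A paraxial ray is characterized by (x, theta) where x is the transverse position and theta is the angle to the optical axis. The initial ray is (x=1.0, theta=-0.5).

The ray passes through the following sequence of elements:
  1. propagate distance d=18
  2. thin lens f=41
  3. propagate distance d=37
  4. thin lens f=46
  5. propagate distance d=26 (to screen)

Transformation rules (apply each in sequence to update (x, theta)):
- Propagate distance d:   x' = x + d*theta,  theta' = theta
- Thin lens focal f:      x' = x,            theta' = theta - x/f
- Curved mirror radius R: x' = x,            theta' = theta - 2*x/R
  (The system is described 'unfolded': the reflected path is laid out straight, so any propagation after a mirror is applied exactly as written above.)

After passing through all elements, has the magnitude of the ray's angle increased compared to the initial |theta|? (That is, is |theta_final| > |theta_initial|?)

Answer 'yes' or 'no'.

Answer: no

Derivation:
Initial: x=1.0000 theta=-0.5000
After 1 (propagate distance d=18): x=-8.0000 theta=-0.5000
After 2 (thin lens f=41): x=-8.0000 theta=-25/82 (≈-0.3049)
After 3 (propagate distance d=37): x=-1581/82 (≈-19.2805) theta=-25/82 (≈-0.3049)
After 4 (thin lens f=46): x=-1581/82 (≈-19.2805) theta=431/3772 (≈0.1143)
After 5 (propagate distance d=26 (to screen)): x=-15380/943 (≈-16.3097) theta=431/3772 (≈0.1143)
|theta_initial|=0.5000 |theta_final|=431/3772 (≈0.1143) -> not increased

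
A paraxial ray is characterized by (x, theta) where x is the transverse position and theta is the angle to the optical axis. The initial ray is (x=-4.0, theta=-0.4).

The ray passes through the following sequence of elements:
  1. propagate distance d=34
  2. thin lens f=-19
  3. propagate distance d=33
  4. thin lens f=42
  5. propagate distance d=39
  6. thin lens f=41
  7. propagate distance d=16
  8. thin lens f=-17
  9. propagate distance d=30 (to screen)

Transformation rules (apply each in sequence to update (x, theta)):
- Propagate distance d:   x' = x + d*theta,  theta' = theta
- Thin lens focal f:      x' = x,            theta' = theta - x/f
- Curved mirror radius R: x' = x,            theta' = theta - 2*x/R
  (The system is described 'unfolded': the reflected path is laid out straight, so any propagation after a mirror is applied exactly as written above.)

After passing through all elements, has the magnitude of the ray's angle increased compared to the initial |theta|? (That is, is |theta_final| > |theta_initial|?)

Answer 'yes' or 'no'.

Answer: no

Derivation:
Initial: x=-4.0000 theta=-0.4000
After 1 (propagate distance d=34): x=-17.6000 theta=-0.4000
After 2 (thin lens f=-19): x=-17.6000 theta=-126/95 (≈-1.3263)
After 3 (propagate distance d=33): x=-1166/19 (≈-61.3684) theta=-126/95 (≈-1.3263)
After 4 (thin lens f=42): x=-1166/19 (≈-61.3684) theta=269/1995 (≈0.1348)
After 5 (propagate distance d=39): x=-37313/665 (≈-56.1098) theta=269/1995 (≈0.1348)
After 6 (thin lens f=41): x=-37313/665 (≈-56.1098) theta=6472/4305 (≈1.5034)
After 7 (propagate distance d=16): x=-374573/11685 (≈-32.0559) theta=6472/4305 (≈1.5034)
After 8 (thin lens f=-17): x=-374573/11685 (≈-32.0559) theta=-35437/92701 (≈-0.3823)
After 9 (propagate distance d=30 (to screen)): x=-60520837/1390515 (≈-43.5240) theta=-35437/92701 (≈-0.3823)
|theta_initial|=0.4000 |theta_final|=35437/92701 (≈0.3823) -> not increased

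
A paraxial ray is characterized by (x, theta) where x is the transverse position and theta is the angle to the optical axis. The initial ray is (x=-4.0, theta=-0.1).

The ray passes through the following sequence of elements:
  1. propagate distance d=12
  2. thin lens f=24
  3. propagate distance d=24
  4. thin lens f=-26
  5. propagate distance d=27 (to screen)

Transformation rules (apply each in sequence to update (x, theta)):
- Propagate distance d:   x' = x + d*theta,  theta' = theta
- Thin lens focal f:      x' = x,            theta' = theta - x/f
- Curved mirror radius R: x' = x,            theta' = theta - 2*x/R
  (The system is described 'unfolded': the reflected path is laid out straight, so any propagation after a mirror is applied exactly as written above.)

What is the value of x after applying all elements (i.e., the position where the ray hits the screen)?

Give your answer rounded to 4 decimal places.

Answer: -1.7423

Derivation:
Initial: x=-4.0000 theta=-0.1000
After 1 (propagate distance d=12): x=-5.2000 theta=-0.1000
After 2 (thin lens f=24): x=-5.2000 theta=7/60 (≈0.1167)
After 3 (propagate distance d=24): x=-2.4000 theta=7/60 (≈0.1167)
After 4 (thin lens f=-26): x=-2.4000 theta=19/780 (≈0.0244)
After 5 (propagate distance d=27 (to screen)): x=-453/260 (≈-1.7423) theta=19/780 (≈0.0244)
Rounded to 4 decimal places: x = -1.7423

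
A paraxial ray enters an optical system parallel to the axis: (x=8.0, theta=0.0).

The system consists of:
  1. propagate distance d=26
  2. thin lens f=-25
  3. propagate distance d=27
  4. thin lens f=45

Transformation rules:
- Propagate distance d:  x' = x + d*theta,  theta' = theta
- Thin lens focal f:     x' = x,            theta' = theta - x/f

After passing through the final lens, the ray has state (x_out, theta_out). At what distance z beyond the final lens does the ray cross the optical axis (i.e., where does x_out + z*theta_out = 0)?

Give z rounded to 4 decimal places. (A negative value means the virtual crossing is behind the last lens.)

Answer: 334.2857

Derivation:
Initial: x=8.0000 theta=0.0000
After 1 (propagate distance d=26): x=8.0000 theta=0.0000
After 2 (thin lens f=-25): x=8.0000 theta=0.3200
After 3 (propagate distance d=27): x=16.6400 theta=0.3200
After 4 (thin lens f=45): x=16.6400 theta=-56/1125 (≈-0.0498)
z_focus = -x_out/theta_out = -(16.6400)/(-56/1125) = 2340/7 ≈ 334.2857
Rounded to 4 decimal places: z = 334.2857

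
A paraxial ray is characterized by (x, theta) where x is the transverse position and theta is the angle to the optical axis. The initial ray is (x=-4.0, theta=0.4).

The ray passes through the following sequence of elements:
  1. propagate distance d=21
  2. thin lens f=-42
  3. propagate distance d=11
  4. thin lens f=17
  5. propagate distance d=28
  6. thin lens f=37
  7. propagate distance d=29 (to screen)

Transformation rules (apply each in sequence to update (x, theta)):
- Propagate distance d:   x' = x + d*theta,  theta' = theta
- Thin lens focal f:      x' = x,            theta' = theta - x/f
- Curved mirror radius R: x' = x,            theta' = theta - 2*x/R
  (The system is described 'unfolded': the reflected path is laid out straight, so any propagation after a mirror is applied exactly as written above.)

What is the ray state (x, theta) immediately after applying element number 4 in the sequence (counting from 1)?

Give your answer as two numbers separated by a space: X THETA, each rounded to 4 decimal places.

Answer: 9.9524 -0.0807

Derivation:
Initial: x=-4.0000 theta=0.4000
After 1 (propagate distance d=21): x=4.4000 theta=0.4000
After 2 (thin lens f=-42): x=4.4000 theta=53/105 (≈0.5048)
After 3 (propagate distance d=11): x=209/21 (≈9.9524) theta=53/105 (≈0.5048)
After 4 (thin lens f=17): x=209/21 (≈9.9524) theta=-48/595 (≈-0.0807)
Rounded to 4 decimal places: x = 9.9524, theta = -0.0807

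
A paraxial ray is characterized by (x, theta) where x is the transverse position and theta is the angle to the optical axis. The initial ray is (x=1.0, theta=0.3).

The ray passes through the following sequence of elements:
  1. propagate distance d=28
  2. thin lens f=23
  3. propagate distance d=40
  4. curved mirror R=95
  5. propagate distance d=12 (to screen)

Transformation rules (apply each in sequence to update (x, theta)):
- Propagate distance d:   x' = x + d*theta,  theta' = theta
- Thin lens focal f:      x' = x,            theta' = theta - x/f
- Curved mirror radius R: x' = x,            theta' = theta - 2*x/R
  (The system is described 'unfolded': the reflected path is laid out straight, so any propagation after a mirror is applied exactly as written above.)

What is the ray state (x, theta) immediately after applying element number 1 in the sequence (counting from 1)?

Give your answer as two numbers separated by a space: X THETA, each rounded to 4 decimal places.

Answer: 9.4000 0.3000

Derivation:
Initial: x=1.0000 theta=0.3000
After 1 (propagate distance d=28): x=9.4000 theta=0.3000
Rounded to 4 decimal places: x = 9.4000, theta = 0.3000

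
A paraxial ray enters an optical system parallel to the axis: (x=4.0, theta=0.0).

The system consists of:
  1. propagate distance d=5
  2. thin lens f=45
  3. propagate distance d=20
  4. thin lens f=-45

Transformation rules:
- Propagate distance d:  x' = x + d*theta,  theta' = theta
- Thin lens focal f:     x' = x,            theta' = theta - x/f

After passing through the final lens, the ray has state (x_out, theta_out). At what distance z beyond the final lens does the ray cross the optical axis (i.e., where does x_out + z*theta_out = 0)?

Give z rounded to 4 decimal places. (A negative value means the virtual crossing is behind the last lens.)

Answer: 56.2500

Derivation:
Initial: x=4.0000 theta=0.0000
After 1 (propagate distance d=5): x=4.0000 theta=0.0000
After 2 (thin lens f=45): x=4.0000 theta=-4/45 (≈-0.0889)
After 3 (propagate distance d=20): x=20/9 (≈2.2222) theta=-4/45 (≈-0.0889)
After 4 (thin lens f=-45): x=20/9 (≈2.2222) theta=-16/405 (≈-0.0395)
z_focus = -x_out/theta_out = -(20/9)/(-16/405) = 56.2500
Rounded to 4 decimal places: z = 56.2500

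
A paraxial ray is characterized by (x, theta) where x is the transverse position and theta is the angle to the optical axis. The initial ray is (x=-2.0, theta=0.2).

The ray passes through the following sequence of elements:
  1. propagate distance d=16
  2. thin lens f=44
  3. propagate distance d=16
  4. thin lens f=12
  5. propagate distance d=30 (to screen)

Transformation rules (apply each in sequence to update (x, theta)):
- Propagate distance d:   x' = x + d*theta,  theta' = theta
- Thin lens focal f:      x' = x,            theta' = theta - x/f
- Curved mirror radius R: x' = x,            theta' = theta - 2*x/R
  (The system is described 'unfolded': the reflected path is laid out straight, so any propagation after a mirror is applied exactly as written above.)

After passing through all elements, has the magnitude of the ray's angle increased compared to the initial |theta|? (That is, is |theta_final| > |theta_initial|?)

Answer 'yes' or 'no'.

Initial: x=-2.0000 theta=0.2000
After 1 (propagate distance d=16): x=1.2000 theta=0.2000
After 2 (thin lens f=44): x=1.2000 theta=19/110 (≈0.1727)
After 3 (propagate distance d=16): x=218/55 (≈3.9636) theta=19/110 (≈0.1727)
After 4 (thin lens f=12): x=218/55 (≈3.9636) theta=-26/165 (≈-0.1576)
After 5 (propagate distance d=30 (to screen)): x=-42/55 (≈-0.7636) theta=-26/165 (≈-0.1576)
|theta_initial|=0.2000 |theta_final|=26/165 (≈0.1576) -> not increased

Answer: no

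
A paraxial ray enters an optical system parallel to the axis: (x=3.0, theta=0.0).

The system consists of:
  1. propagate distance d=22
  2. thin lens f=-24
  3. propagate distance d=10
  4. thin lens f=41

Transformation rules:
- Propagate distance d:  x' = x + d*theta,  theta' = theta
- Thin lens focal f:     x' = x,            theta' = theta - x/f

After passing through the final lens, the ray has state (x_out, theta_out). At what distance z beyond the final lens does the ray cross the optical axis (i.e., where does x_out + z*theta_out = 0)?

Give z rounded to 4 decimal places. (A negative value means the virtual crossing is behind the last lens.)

Initial: x=3.0000 theta=0.0000
After 1 (propagate distance d=22): x=3.0000 theta=0.0000
After 2 (thin lens f=-24): x=3.0000 theta=0.1250
After 3 (propagate distance d=10): x=4.2500 theta=0.1250
After 4 (thin lens f=41): x=4.2500 theta=7/328 (≈0.0213)
z_focus = -x_out/theta_out = -(4.2500)/(7/328) = -1394/7 ≈ -199.1429
Rounded to 4 decimal places: z = -199.1429

Answer: -199.1429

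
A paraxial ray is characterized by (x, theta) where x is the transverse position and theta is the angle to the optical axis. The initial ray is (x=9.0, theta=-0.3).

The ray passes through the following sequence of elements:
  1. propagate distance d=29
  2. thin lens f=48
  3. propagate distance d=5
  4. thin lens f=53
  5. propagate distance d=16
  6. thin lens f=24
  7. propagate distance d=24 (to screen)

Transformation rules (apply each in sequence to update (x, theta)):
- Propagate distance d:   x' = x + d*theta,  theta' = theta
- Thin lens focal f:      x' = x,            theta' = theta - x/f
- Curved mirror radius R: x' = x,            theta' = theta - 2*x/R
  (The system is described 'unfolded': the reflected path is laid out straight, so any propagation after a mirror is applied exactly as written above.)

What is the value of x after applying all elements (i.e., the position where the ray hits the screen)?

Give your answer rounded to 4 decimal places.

Answer: -6.7925

Derivation:
Initial: x=9.0000 theta=-0.3000
After 1 (propagate distance d=29): x=0.3000 theta=-0.3000
After 2 (thin lens f=48): x=0.3000 theta=-49/160 (≈-0.3063)
After 3 (propagate distance d=5): x=-197/160 (≈-1.2313) theta=-49/160 (≈-0.3063)
After 4 (thin lens f=53): x=-197/160 (≈-1.2313) theta=-15/53 (≈-0.2830)
After 5 (propagate distance d=16): x=-48841/8480 (≈-5.7596) theta=-15/53 (≈-0.2830)
After 6 (thin lens f=24): x=-48841/8480 (≈-5.7596) theta=-8759/203520 (≈-0.0430)
After 7 (propagate distance d=24 (to screen)): x=-360/53 (≈-6.7925) theta=-8759/203520 (≈-0.0430)
Rounded to 4 decimal places: x = -6.7925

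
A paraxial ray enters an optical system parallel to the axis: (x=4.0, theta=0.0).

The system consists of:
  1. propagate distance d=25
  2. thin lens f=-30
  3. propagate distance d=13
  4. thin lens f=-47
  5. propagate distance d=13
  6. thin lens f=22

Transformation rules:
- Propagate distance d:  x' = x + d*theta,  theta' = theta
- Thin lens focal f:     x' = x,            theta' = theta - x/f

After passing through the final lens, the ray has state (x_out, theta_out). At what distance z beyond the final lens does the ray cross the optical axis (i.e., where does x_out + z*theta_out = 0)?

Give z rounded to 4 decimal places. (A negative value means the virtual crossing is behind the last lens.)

Answer: 57.9703

Derivation:
Initial: x=4.0000 theta=0.0000
After 1 (propagate distance d=25): x=4.0000 theta=0.0000
After 2 (thin lens f=-30): x=4.0000 theta=2/15 (≈0.1333)
After 3 (propagate distance d=13): x=86/15 (≈5.7333) theta=2/15 (≈0.1333)
After 4 (thin lens f=-47): x=86/15 (≈5.7333) theta=12/47 (≈0.2553)
After 5 (propagate distance d=13): x=6382/705 (≈9.0525) theta=12/47 (≈0.2553)
After 6 (thin lens f=22): x=6382/705 (≈9.0525) theta=-1211/7755 (≈-0.1562)
z_focus = -x_out/theta_out = -(6382/705)/(-1211/7755) = 70202/1211 ≈ 57.9703
Rounded to 4 decimal places: z = 57.9703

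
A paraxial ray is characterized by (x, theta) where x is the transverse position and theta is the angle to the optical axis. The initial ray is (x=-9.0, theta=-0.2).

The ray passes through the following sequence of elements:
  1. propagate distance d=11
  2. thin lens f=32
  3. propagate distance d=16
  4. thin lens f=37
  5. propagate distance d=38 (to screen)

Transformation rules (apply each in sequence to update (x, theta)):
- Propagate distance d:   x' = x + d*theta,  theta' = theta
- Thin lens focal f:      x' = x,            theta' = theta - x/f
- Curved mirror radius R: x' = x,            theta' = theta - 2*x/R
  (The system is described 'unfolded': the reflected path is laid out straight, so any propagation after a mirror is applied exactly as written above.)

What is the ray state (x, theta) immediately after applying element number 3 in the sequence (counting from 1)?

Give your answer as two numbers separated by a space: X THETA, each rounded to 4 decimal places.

Initial: x=-9.0000 theta=-0.2000
After 1 (propagate distance d=11): x=-11.2000 theta=-0.2000
After 2 (thin lens f=32): x=-11.2000 theta=0.1500
After 3 (propagate distance d=16): x=-8.8000 theta=0.1500
Rounded to 4 decimal places: x = -8.8000, theta = 0.1500

Answer: -8.8000 0.1500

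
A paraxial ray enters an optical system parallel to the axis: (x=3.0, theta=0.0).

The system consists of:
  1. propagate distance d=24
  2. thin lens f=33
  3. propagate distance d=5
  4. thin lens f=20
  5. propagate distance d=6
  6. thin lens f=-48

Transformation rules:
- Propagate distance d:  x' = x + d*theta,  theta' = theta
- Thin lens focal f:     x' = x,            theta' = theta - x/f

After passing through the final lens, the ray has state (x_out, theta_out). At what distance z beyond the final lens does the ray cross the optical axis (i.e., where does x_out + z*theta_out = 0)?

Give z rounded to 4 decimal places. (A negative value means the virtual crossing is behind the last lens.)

Initial: x=3.0000 theta=0.0000
After 1 (propagate distance d=24): x=3.0000 theta=0.0000
After 2 (thin lens f=33): x=3.0000 theta=-1/11 (≈-0.0909)
After 3 (propagate distance d=5): x=28/11 (≈2.5455) theta=-1/11 (≈-0.0909)
After 4 (thin lens f=20): x=28/11 (≈2.5455) theta=-12/55 (≈-0.2182)
After 5 (propagate distance d=6): x=68/55 (≈1.2364) theta=-12/55 (≈-0.2182)
After 6 (thin lens f=-48): x=68/55 (≈1.2364) theta=-127/660 (≈-0.1924)
z_focus = -x_out/theta_out = -(68/55)/(-127/660) = 816/127 ≈ 6.4252
Rounded to 4 decimal places: z = 6.4252

Answer: 6.4252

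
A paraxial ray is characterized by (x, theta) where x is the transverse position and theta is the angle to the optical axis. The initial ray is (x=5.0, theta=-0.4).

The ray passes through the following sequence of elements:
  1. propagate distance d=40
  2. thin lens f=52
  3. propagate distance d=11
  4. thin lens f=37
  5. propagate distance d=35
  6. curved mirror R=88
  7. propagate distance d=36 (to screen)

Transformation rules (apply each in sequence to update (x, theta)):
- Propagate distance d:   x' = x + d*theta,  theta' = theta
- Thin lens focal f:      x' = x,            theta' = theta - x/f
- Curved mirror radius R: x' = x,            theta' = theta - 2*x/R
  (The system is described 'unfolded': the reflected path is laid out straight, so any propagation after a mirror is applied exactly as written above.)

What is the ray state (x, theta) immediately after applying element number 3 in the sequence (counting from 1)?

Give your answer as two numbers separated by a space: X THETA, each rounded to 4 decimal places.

Initial: x=5.0000 theta=-0.4000
After 1 (propagate distance d=40): x=-11.0000 theta=-0.4000
After 2 (thin lens f=52): x=-11.0000 theta=-49/260 (≈-0.1885)
After 3 (propagate distance d=11): x=-3399/260 (≈-13.0731) theta=-49/260 (≈-0.1885)
Rounded to 4 decimal places: x = -13.0731, theta = -0.1885

Answer: -13.0731 -0.1885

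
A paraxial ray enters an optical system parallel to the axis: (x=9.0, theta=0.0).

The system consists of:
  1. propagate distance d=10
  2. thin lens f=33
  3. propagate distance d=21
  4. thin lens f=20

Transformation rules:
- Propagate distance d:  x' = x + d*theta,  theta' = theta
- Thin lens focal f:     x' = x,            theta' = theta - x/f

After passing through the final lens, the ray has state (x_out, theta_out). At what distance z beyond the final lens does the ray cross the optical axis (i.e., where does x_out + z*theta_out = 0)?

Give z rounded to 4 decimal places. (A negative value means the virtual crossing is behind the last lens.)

Answer: 7.5000

Derivation:
Initial: x=9.0000 theta=0.0000
After 1 (propagate distance d=10): x=9.0000 theta=0.0000
After 2 (thin lens f=33): x=9.0000 theta=-3/11 (≈-0.2727)
After 3 (propagate distance d=21): x=36/11 (≈3.2727) theta=-3/11 (≈-0.2727)
After 4 (thin lens f=20): x=36/11 (≈3.2727) theta=-24/55 (≈-0.4364)
z_focus = -x_out/theta_out = -(36/11)/(-24/55) = 7.5000
Rounded to 4 decimal places: z = 7.5000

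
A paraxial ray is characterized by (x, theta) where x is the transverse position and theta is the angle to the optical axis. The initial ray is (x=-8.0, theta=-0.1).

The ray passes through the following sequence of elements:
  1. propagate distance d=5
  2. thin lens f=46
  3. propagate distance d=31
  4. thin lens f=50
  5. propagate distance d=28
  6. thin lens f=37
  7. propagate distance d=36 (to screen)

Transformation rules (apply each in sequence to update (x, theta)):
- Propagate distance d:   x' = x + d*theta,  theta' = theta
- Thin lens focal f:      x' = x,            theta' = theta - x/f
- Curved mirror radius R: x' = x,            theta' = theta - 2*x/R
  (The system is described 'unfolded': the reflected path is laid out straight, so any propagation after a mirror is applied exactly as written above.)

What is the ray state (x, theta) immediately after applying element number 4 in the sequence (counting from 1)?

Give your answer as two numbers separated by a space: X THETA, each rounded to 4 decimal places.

Initial: x=-8.0000 theta=-0.1000
After 1 (propagate distance d=5): x=-8.5000 theta=-0.1000
After 2 (thin lens f=46): x=-8.5000 theta=39/460 (≈0.0848)
After 3 (propagate distance d=31): x=-2701/460 (≈-5.8717) theta=39/460 (≈0.0848)
After 4 (thin lens f=50): x=-2701/460 (≈-5.8717) theta=4651/23000 (≈0.2022)
Rounded to 4 decimal places: x = -5.8717, theta = 0.2022

Answer: -5.8717 0.2022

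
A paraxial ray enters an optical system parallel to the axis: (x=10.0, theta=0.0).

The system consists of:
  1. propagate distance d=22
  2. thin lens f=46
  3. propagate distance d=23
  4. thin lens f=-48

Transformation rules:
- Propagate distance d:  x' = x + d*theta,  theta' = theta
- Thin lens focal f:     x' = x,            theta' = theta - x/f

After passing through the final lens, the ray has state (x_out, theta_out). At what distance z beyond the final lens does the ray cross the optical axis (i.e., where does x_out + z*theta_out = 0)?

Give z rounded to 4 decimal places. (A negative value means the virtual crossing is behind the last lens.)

Answer: 44.1600

Derivation:
Initial: x=10.0000 theta=0.0000
After 1 (propagate distance d=22): x=10.0000 theta=0.0000
After 2 (thin lens f=46): x=10.0000 theta=-5/23 (≈-0.2174)
After 3 (propagate distance d=23): x=5.0000 theta=-5/23 (≈-0.2174)
After 4 (thin lens f=-48): x=5.0000 theta=-125/1104 (≈-0.1132)
z_focus = -x_out/theta_out = -(5.0000)/(-125/1104) = 44.1600
Rounded to 4 decimal places: z = 44.1600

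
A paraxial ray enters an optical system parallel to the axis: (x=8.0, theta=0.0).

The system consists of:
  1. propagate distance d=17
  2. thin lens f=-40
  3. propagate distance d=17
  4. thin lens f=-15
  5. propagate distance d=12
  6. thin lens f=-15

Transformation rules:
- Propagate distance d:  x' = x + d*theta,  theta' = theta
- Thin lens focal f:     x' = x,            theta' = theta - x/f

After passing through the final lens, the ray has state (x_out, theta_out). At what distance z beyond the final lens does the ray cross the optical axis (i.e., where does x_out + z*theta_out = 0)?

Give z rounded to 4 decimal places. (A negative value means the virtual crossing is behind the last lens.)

Initial: x=8.0000 theta=0.0000
After 1 (propagate distance d=17): x=8.0000 theta=0.0000
After 2 (thin lens f=-40): x=8.0000 theta=0.2000
After 3 (propagate distance d=17): x=11.4000 theta=0.2000
After 4 (thin lens f=-15): x=11.4000 theta=0.9600
After 5 (propagate distance d=12): x=22.9200 theta=0.9600
After 6 (thin lens f=-15): x=22.9200 theta=2.4880
z_focus = -x_out/theta_out = -(22.9200)/(2.4880) = -2865/311 ≈ -9.2122
Rounded to 4 decimal places: z = -9.2122

Answer: -9.2122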